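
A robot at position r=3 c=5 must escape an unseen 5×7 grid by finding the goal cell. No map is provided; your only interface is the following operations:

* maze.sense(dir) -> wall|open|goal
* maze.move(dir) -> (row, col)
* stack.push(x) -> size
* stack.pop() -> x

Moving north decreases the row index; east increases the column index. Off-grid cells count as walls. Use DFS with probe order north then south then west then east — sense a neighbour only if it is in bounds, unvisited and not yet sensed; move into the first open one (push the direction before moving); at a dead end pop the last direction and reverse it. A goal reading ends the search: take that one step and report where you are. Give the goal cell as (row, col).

Then maze.sense(dir=north), : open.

Now I run stack.push(x=north), → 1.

I run maze.move(dir=north), and get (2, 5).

Calling maze.sense(dir=north), : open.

Next I call stack.push(x=north), giving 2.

I call maze.move(dir=north), which returns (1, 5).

I call maze.sense(dir=north), yielding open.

Using stack.push(x=north), — result: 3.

Now I run maze.move(dir=north), which returns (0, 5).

I try maze.sense(dir=west), and get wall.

I try maze.sense(dir=east), and see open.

Invoking stack.push(x=east), and see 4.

I try maze.move(dir=east), and observe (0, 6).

Calling maze.sense(dir=south), and get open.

Using stack.push(x=south), : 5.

Then maze.move(dir=south), which returns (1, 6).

I try maze.sense(dir=south), which returns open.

Calling stack.push(x=south), and get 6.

Calling maze.move(dir=south), yielding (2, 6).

I call maze.sense(dir=south), and observe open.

I invoke stack.push(x=south), and observe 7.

Now I run maze.move(dir=south), giving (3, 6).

I call maze.sense(dir=south), which returns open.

Now I run stack.push(x=south), and see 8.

I invoke maze.move(dir=south), : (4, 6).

Calling maze.sense(dir=west), : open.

Then stack.push(x=west), : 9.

Calling maze.move(dir=west), → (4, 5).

I try maze.sense(dir=west), and see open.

I use stack.push(x=west), which returns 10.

I try maze.move(dir=west), and observe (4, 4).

I invoke maze.sense(dir=north), — result: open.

I run stack.push(x=north), giving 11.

Using maze.move(dir=north), → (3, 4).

I try maze.sense(dir=north), and observe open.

Next I call stack.push(x=north), — result: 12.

I try maze.move(dir=north), : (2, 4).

Now I run maze.sense(dir=north), → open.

Then stack.push(x=north), and see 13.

Then maze.move(dir=north), : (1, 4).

I call maze.sense(dir=west), → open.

I use stack.push(x=west), — result: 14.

Using maze.move(dir=west), — result: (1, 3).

Invoking maze.sense(dir=north), yielding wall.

Now I run maze.sense(dir=south), yielding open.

Then stack.push(x=south), giving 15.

I try maze.move(dir=south), and get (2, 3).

Now I run maze.sense(dir=south), — result: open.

Calling stack.push(x=south), yielding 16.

I invoke maze.move(dir=south), and see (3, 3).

Invoking maze.sense(dir=south), → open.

Using stack.push(x=south), which returns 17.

Now I run maze.move(dir=south), : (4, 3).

Now I run maze.sense(dir=west), : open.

I try stack.push(x=west), → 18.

Calling maze.move(dir=west), and observe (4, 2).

I invoke maze.sense(dir=north), and get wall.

Calling maze.sense(dir=west), giving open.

I use stack.push(x=west), and see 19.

Now I run maze.move(dir=west), giving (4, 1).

I try maze.sense(dir=north), — result: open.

Invoking stack.push(x=north), — result: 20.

Then maze.move(dir=north), which returns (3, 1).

I call maze.sense(dir=north), → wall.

I call maze.sense(dir=west), and get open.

I invoke stack.push(x=west), and see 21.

I invoke maze.move(dir=west), giving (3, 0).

Using maze.sense(dir=north), and get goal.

Then maze.move(dir=north), and see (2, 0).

Answer: (2, 0)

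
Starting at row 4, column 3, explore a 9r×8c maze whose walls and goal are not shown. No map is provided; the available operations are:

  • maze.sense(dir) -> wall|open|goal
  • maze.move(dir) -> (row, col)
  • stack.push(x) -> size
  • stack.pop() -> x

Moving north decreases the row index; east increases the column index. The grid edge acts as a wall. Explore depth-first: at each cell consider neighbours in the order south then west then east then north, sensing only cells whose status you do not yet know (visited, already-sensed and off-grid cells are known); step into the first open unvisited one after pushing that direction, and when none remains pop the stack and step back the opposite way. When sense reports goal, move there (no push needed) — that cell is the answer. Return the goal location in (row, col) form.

// 1. sense(dir=south) -> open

// 2. push(x=south) -> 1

// 3. move(dir=south) -> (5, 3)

// 4. sense(dir=south) -> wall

// 5. sense(dir=west) -> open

// 6. push(x=west) -> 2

// 7. move(dir=west) -> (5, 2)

// 8. sense(dir=south) -> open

// 9. push(x=south) -> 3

// 10. move(dir=south) -> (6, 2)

// 11. sense(dir=south) -> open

// 12. push(x=south) -> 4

// 13. move(dir=south) -> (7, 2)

// 14. sense(dir=south) -> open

// 15. push(x=south) -> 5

// 16. move(dir=south) -> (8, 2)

// 17. sense(dir=west) -> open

// 18. push(x=west) -> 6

// 19. move(dir=west) -> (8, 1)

// 20. sense(dir=west) -> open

// 21. push(x=west) -> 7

// 22. move(dir=west) -> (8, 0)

// 23. sense(dir=north) -> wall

// 24. pop() -> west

// 25. move(dir=east) -> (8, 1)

// 26. sense(dir=north) -> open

// 27. push(x=north) -> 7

// 28. move(dir=north) -> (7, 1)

// 29. sense(dir=north) -> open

// 30. push(x=north) -> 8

// 31. move(dir=north) -> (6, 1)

// 32. sense(dir=west) -> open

// 33. push(x=west) -> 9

// 34. move(dir=west) -> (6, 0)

// 35. sense(dir=north) -> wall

// 36. pop() -> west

// 37. move(dir=east) -> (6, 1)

// 38. sense(dir=north) -> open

// 39. push(x=north) -> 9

// 40. move(dir=north) -> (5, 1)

// 41. sense(dir=north) -> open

// 42. push(x=north) -> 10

// 43. move(dir=north) -> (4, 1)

// 44. sense(dir=west) -> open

// 45. push(x=west) -> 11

// 46. move(dir=west) -> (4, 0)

// 47. sense(dir=north) -> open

// 48. push(x=north) -> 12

// 49. move(dir=north) -> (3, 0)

// 50. sense(dir=east) -> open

// 51. push(x=east) -> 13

// 52. move(dir=east) -> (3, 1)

// 53. sense(dir=east) -> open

// 54. push(x=east) -> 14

// 55. move(dir=east) -> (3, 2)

// 56. sense(dir=south) -> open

// 57. push(x=south) -> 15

// 58. move(dir=south) -> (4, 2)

// 59. pop() -> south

// 60. move(dir=north) -> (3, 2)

// 61. sense(dir=east) -> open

// 62. push(x=east) -> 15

// 63. move(dir=east) -> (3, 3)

// 64. sense(dir=east) -> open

// 65. push(x=east) -> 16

// 66. move(dir=east) -> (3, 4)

// 67. sense(dir=south) -> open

// 68. push(x=south) -> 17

// 69. move(dir=south) -> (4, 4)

// 70. sense(dir=south) -> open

// 71. push(x=south) -> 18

// 72. move(dir=south) -> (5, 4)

// 73. sense(dir=south) -> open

// 74. push(x=south) -> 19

// 75. move(dir=south) -> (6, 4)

// 76. sense(dir=south) -> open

// 77. push(x=south) -> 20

// 78. move(dir=south) -> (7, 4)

// 79. sense(dir=south) -> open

// 80. push(x=south) -> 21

// 81. move(dir=south) -> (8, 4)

// 82. sense(dir=west) -> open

// 83. push(x=west) -> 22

// 84. move(dir=west) -> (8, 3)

// 85. sense(dir=north) -> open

// 86. push(x=north) -> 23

// 87. move(dir=north) -> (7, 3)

// 88. pop() -> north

// 89. move(dir=south) -> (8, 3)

// 90. pop() -> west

// 91. move(dir=east) -> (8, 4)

// 92. sense(dir=east) -> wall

// 93. pop() -> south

// 94. move(dir=north) -> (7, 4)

// 95. sense(dir=east) -> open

// 96. push(x=east) -> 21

// 97. move(dir=east) -> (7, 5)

// 98. sense(dir=east) -> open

// 99. push(x=east) -> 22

// 100. move(dir=east) -> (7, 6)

// 101. sense(dir=south) -> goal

// 102. move(dir=south) -> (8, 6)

Answer: (8, 6)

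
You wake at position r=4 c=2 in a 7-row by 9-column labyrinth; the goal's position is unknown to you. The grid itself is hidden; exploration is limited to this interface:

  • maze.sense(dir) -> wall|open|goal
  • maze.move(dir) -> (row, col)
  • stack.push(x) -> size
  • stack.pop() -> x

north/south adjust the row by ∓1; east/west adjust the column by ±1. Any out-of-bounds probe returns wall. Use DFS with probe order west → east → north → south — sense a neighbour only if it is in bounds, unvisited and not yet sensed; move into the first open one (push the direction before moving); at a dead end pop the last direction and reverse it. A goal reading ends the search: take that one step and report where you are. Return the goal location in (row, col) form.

CALL maze.sense[west]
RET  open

CALL stack.push[west]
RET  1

CALL maze.move[west]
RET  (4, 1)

CALL maze.sense[west]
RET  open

CALL stack.push[west]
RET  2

CALL maze.move[west]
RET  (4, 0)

CALL maze.sense[north]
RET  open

CALL stack.push[north]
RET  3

CALL maze.move[north]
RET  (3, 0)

CALL maze.sense[east]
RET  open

CALL stack.push[east]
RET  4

CALL maze.move[east]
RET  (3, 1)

CALL maze.sense[east]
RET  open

CALL stack.push[east]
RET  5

CALL maze.move[east]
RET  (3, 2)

CALL maze.sense[east]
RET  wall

CALL maze.sense[north]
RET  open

CALL stack.push[north]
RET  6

CALL maze.move[north]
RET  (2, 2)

CALL maze.sense[west]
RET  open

CALL stack.push[west]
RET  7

CALL maze.move[west]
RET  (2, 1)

CALL maze.sense[west]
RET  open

CALL stack.push[west]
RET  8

CALL maze.move[west]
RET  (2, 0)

CALL maze.sense[north]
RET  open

CALL stack.push[north]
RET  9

CALL maze.move[north]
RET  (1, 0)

CALL maze.sense[east]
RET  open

CALL stack.push[east]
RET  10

CALL maze.move[east]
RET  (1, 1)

CALL maze.sense[east]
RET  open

CALL stack.push[east]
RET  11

CALL maze.move[east]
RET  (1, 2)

CALL maze.sense[east]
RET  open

CALL stack.push[east]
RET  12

CALL maze.move[east]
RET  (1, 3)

CALL maze.sense[east]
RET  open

CALL stack.push[east]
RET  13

CALL maze.move[east]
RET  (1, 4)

CALL maze.sense[east]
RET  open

CALL stack.push[east]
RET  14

CALL maze.move[east]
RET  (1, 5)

CALL maze.sense[east]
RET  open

CALL stack.push[east]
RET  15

CALL maze.move[east]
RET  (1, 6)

CALL maze.sense[east]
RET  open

CALL stack.push[east]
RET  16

CALL maze.move[east]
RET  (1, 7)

CALL maze.sense[east]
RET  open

CALL stack.push[east]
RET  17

CALL maze.move[east]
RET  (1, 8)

CALL maze.sense[north]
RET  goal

CALL maze.move[north]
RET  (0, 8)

Answer: (0, 8)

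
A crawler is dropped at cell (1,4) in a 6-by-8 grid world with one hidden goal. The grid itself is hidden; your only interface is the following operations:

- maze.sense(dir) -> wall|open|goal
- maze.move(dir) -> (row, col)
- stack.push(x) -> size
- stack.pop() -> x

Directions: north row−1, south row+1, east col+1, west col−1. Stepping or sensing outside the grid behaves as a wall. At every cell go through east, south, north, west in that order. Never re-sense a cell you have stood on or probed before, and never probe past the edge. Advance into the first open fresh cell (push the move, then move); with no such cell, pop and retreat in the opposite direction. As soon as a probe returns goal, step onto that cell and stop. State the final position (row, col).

I use sense passing east, and observe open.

Using push passing east, and see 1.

I try move passing east, giving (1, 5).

Then sense passing east, — result: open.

Using push passing east, : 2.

I use move passing east, → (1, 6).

Then sense passing east, and get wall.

Using sense passing south, → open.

I use push passing south, yielding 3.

I run move passing south, yielding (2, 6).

Using sense passing east, and get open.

Next I call push passing east, : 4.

I use move passing east, → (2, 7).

I use sense passing south, : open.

Calling push passing south, which returns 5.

Invoking move passing south, yielding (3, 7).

Using sense passing south, which returns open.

I use push passing south, and get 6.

Using move passing south, → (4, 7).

Invoking sense passing south, which returns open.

I run push passing south, : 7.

Calling move passing south, which returns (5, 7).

I invoke sense passing west, and get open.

Calling push passing west, : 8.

I use move passing west, which returns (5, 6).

Now I run sense passing north, and see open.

I try push passing north, and see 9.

Using move passing north, giving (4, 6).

I use sense passing north, and observe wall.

I invoke sense passing west, yielding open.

I invoke push passing west, and see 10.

Then move passing west, : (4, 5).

Then sense passing south, giving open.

I use push passing south, yielding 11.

Then move passing south, and get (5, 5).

Invoking sense passing west, and observe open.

Calling push passing west, giving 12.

I invoke move passing west, giving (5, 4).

Then sense passing north, and observe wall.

Next I call sense passing west, which returns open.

I call push passing west, giving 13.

I call move passing west, and observe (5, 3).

I call sense passing north, yielding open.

Next I call push passing north, : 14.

I try move passing north, → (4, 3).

Calling sense passing north, and see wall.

I invoke sense passing west, and observe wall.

Now I run pop(), giving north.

I use move passing south, giving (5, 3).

I run sense passing west, which returns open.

Using push passing west, and get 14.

Then move passing west, and get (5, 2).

I try sense passing west, : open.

Now I run push passing west, : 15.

I run move passing west, → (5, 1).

I invoke sense passing north, and get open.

I call push passing north, : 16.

Invoking move passing north, and get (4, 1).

Invoking sense passing north, → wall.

I call sense passing west, : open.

Invoking push passing west, : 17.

Then move passing west, yielding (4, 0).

I call sense passing south, which returns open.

Calling push passing south, which returns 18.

I call move passing south, and see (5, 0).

I try pop(), → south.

Invoking move passing north, and see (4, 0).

I try sense passing north, : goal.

I call move passing north, and observe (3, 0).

Answer: (3, 0)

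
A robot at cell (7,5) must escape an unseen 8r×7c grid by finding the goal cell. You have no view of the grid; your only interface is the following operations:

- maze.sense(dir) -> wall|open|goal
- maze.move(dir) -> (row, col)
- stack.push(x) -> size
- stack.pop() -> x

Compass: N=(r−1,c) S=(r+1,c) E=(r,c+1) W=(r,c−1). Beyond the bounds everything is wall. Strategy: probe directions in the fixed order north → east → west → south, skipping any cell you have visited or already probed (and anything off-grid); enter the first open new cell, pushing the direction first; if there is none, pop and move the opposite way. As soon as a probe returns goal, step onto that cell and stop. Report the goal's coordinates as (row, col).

> maze.sense north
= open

> stack.push north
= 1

> maze.move north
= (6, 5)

> maze.sense north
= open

> stack.push north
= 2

> maze.move north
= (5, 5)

> maze.sense north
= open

> stack.push north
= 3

> maze.move north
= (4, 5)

> maze.sense north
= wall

> maze.sense east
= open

> stack.push east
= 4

> maze.move east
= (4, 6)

> maze.sense north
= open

> stack.push north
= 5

> maze.move north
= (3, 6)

> maze.sense north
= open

> stack.push north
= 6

> maze.move north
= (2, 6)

> maze.sense north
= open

> stack.push north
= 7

> maze.move north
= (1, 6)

> maze.sense north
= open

> stack.push north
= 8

> maze.move north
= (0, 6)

> maze.sense west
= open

> stack.push west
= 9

> maze.move west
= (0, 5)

> maze.sense west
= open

> stack.push west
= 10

> maze.move west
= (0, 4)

> maze.sense west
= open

> stack.push west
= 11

> maze.move west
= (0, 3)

> maze.sense west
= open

> stack.push west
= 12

> maze.move west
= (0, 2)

> maze.sense west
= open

> stack.push west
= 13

> maze.move west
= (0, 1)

> maze.sense west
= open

> stack.push west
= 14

> maze.move west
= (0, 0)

> maze.sense south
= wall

> stack.pop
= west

> maze.move east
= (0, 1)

> maze.sense south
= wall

> stack.pop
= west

> maze.move east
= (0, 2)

> maze.sense south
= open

> stack.push south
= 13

> maze.move south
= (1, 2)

> maze.sense east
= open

> stack.push east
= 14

> maze.move east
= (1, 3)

> maze.sense east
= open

> stack.push east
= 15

> maze.move east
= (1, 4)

> maze.sense east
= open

> stack.push east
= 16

> maze.move east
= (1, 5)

> maze.sense south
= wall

> stack.pop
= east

> maze.move west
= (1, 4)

> maze.sense south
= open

> stack.push south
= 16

> maze.move south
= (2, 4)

> maze.sense west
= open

> stack.push west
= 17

> maze.move west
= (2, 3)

> maze.sense west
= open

> stack.push west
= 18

> maze.move west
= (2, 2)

> maze.sense west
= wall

> maze.sense south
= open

> stack.push south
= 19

> maze.move south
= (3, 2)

> maze.sense east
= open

> stack.push east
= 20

> maze.move east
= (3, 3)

> maze.sense east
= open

> stack.push east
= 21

> maze.move east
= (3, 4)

> maze.sense south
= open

> stack.push south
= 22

> maze.move south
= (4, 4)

> maze.sense west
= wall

> maze.sense south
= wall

> stack.pop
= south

> maze.move north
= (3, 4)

> stack.pop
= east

> maze.move west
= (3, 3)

> stack.pop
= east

> maze.move west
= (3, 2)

> maze.sense west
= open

> stack.push west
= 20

> maze.move west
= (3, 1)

> maze.sense west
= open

> stack.push west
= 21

> maze.move west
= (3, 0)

> maze.sense north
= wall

> maze.sense south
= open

> stack.push south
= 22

> maze.move south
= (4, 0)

> maze.sense east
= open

> stack.push east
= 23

> maze.move east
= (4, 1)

> maze.sense east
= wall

> maze.sense south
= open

> stack.push south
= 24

> maze.move south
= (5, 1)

> maze.sense east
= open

> stack.push east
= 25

> maze.move east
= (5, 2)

> maze.sense east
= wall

> maze.sense south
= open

> stack.push south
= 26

> maze.move south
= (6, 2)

> maze.sense east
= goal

> maze.move east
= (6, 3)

Answer: (6, 3)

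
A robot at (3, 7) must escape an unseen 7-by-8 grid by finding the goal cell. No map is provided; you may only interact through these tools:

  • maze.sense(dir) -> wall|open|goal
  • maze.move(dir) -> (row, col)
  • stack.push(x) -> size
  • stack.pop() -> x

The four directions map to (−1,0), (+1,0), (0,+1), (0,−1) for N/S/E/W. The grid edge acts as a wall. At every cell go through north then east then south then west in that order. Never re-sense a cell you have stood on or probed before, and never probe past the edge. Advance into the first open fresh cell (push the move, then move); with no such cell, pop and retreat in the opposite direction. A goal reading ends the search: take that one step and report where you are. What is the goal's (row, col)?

>> maze.sense(dir=north)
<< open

>> stack.push(x=north)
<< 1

>> maze.move(dir=north)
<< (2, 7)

>> maze.sense(dir=north)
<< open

>> stack.push(x=north)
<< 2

>> maze.move(dir=north)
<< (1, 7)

>> maze.sense(dir=north)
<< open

>> stack.push(x=north)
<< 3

>> maze.move(dir=north)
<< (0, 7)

>> maze.sense(dir=west)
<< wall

>> stack.pop()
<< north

>> maze.move(dir=south)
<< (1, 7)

>> maze.sense(dir=west)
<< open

>> stack.push(x=west)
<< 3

>> maze.move(dir=west)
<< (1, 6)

>> maze.sense(dir=south)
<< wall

>> maze.sense(dir=west)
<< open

>> stack.push(x=west)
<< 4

>> maze.move(dir=west)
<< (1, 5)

>> maze.sense(dir=north)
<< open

>> stack.push(x=north)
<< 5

>> maze.move(dir=north)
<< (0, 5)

>> maze.sense(dir=west)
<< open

>> stack.push(x=west)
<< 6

>> maze.move(dir=west)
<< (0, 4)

>> maze.sense(dir=south)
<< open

>> stack.push(x=south)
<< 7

>> maze.move(dir=south)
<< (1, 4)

>> maze.sense(dir=south)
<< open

>> stack.push(x=south)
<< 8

>> maze.move(dir=south)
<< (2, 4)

>> maze.sense(dir=east)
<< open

>> stack.push(x=east)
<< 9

>> maze.move(dir=east)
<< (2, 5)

>> maze.sense(dir=south)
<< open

>> stack.push(x=south)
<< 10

>> maze.move(dir=south)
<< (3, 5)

>> maze.sense(dir=east)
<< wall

>> maze.sense(dir=south)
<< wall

>> maze.sense(dir=west)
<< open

>> stack.push(x=west)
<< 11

>> maze.move(dir=west)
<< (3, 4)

>> maze.sense(dir=south)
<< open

>> stack.push(x=south)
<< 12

>> maze.move(dir=south)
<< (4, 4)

>> maze.sense(dir=south)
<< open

>> stack.push(x=south)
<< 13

>> maze.move(dir=south)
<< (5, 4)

>> maze.sense(dir=east)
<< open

>> stack.push(x=east)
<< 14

>> maze.move(dir=east)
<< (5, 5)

>> maze.sense(dir=east)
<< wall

>> maze.sense(dir=south)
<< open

>> stack.push(x=south)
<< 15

>> maze.move(dir=south)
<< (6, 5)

>> maze.sense(dir=east)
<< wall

>> maze.sense(dir=west)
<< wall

>> stack.pop()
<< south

>> maze.move(dir=north)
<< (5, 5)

>> stack.pop()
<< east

>> maze.move(dir=west)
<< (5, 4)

>> maze.sense(dir=west)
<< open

>> stack.push(x=west)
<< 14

>> maze.move(dir=west)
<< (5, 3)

>> maze.sense(dir=north)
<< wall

>> maze.sense(dir=south)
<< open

>> stack.push(x=south)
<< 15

>> maze.move(dir=south)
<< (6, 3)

>> maze.sense(dir=west)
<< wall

>> stack.pop()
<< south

>> maze.move(dir=north)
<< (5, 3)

>> maze.sense(dir=west)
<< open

>> stack.push(x=west)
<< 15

>> maze.move(dir=west)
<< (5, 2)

>> maze.sense(dir=north)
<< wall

>> maze.sense(dir=west)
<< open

>> stack.push(x=west)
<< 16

>> maze.move(dir=west)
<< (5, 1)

>> maze.sense(dir=north)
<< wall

>> maze.sense(dir=south)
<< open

>> stack.push(x=south)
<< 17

>> maze.move(dir=south)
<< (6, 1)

>> maze.sense(dir=west)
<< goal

>> maze.move(dir=west)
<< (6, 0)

Answer: (6, 0)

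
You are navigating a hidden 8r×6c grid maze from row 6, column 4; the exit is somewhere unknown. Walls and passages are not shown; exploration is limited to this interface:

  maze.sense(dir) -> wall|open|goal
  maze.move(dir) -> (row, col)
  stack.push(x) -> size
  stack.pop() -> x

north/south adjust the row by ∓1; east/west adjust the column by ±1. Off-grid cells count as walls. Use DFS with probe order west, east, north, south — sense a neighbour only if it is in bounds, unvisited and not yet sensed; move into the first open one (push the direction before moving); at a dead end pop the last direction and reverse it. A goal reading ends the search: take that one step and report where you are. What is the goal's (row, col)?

Act: maze.sense[west]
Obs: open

Act: stack.push[west]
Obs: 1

Act: maze.move[west]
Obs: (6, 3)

Act: maze.sense[west]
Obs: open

Act: stack.push[west]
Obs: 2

Act: maze.move[west]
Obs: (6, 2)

Act: maze.sense[west]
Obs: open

Act: stack.push[west]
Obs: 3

Act: maze.move[west]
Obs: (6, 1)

Act: maze.sense[west]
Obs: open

Act: stack.push[west]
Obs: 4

Act: maze.move[west]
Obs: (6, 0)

Act: maze.sense[north]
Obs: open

Act: stack.push[north]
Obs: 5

Act: maze.move[north]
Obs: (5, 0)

Act: maze.sense[east]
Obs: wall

Act: maze.sense[north]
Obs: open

Act: stack.push[north]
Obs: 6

Act: maze.move[north]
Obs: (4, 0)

Act: maze.sense[east]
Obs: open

Act: stack.push[east]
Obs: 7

Act: maze.move[east]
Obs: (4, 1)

Act: maze.sense[east]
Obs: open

Act: stack.push[east]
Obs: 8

Act: maze.move[east]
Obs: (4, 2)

Act: maze.sense[east]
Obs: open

Act: stack.push[east]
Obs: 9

Act: maze.move[east]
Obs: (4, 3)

Act: maze.sense[east]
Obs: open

Act: stack.push[east]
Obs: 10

Act: maze.move[east]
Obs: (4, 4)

Act: maze.sense[east]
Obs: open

Act: stack.push[east]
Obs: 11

Act: maze.move[east]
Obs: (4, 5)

Act: maze.sense[north]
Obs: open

Act: stack.push[north]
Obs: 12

Act: maze.move[north]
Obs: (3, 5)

Act: maze.sense[west]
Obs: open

Act: stack.push[west]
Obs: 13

Act: maze.move[west]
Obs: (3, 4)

Act: maze.sense[west]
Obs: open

Act: stack.push[west]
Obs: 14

Act: maze.move[west]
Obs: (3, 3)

Act: maze.sense[west]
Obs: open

Act: stack.push[west]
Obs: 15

Act: maze.move[west]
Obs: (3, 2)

Act: maze.sense[west]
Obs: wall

Act: maze.sense[north]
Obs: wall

Act: stack.pop[]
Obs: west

Act: maze.move[east]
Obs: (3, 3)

Act: maze.sense[north]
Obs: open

Act: stack.push[north]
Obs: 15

Act: maze.move[north]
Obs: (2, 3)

Act: maze.sense[east]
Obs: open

Act: stack.push[east]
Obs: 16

Act: maze.move[east]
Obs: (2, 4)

Act: maze.sense[east]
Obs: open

Act: stack.push[east]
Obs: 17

Act: maze.move[east]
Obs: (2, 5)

Act: maze.sense[north]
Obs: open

Act: stack.push[north]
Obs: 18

Act: maze.move[north]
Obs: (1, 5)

Act: maze.sense[west]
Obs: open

Act: stack.push[west]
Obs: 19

Act: maze.move[west]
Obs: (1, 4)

Act: maze.sense[west]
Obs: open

Act: stack.push[west]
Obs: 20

Act: maze.move[west]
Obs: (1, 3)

Act: maze.sense[west]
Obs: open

Act: stack.push[west]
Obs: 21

Act: maze.move[west]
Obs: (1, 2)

Act: maze.sense[west]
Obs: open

Act: stack.push[west]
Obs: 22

Act: maze.move[west]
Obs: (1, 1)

Act: maze.sense[west]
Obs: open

Act: stack.push[west]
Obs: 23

Act: maze.move[west]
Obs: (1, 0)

Act: maze.sense[north]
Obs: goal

Act: maze.move[north]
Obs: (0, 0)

Answer: (0, 0)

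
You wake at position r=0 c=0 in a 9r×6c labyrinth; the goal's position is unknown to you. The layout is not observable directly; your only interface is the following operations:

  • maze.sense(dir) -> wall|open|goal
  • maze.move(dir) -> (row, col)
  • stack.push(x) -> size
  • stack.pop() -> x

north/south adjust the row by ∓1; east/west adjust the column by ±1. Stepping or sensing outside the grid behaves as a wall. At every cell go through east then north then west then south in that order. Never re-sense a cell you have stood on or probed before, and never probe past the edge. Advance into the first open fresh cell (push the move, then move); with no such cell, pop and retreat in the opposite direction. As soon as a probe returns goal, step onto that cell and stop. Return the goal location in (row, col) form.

Do: maze.sense[dir→east]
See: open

Do: stack.push[x→east]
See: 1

Do: maze.move[dir→east]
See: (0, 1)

Do: maze.sense[dir→east]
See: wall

Do: maze.sense[dir→south]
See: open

Do: stack.push[x→south]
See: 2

Do: maze.move[dir→south]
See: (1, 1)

Do: maze.sense[dir→east]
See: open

Do: stack.push[x→east]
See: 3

Do: maze.move[dir→east]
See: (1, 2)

Do: maze.sense[dir→east]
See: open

Do: stack.push[x→east]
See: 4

Do: maze.move[dir→east]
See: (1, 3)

Do: maze.sense[dir→east]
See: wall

Do: maze.sense[dir→north]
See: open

Do: stack.push[x→north]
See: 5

Do: maze.move[dir→north]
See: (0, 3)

Do: maze.sense[dir→east]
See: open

Do: stack.push[x→east]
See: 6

Do: maze.move[dir→east]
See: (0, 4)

Do: maze.sense[dir→east]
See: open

Do: stack.push[x→east]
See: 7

Do: maze.move[dir→east]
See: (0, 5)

Do: maze.sense[dir→south]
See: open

Do: stack.push[x→south]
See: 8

Do: maze.move[dir→south]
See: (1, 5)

Do: maze.sense[dir→south]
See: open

Do: stack.push[x→south]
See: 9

Do: maze.move[dir→south]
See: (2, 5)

Do: maze.sense[dir→west]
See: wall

Do: maze.sense[dir→south]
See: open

Do: stack.push[x→south]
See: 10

Do: maze.move[dir→south]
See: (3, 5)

Do: maze.sense[dir→west]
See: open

Do: stack.push[x→west]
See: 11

Do: maze.move[dir→west]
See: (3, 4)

Do: maze.sense[dir→west]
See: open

Do: stack.push[x→west]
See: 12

Do: maze.move[dir→west]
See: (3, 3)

Do: maze.sense[dir→north]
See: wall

Do: maze.sense[dir→west]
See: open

Do: stack.push[x→west]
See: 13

Do: maze.move[dir→west]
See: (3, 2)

Do: maze.sense[dir→north]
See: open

Do: stack.push[x→north]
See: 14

Do: maze.move[dir→north]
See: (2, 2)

Do: maze.sense[dir→west]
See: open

Do: stack.push[x→west]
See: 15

Do: maze.move[dir→west]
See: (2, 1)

Do: maze.sense[dir→west]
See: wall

Do: maze.sense[dir→south]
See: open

Do: stack.push[x→south]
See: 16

Do: maze.move[dir→south]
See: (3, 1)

Do: maze.sense[dir→west]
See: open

Do: stack.push[x→west]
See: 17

Do: maze.move[dir→west]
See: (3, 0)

Do: maze.sense[dir→south]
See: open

Do: stack.push[x→south]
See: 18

Do: maze.move[dir→south]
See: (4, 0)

Do: maze.sense[dir→east]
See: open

Do: stack.push[x→east]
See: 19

Do: maze.move[dir→east]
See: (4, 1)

Do: maze.sense[dir→east]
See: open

Do: stack.push[x→east]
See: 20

Do: maze.move[dir→east]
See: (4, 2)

Do: maze.sense[dir→east]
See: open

Do: stack.push[x→east]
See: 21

Do: maze.move[dir→east]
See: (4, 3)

Do: maze.sense[dir→east]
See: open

Do: stack.push[x→east]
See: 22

Do: maze.move[dir→east]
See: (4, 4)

Do: maze.sense[dir→east]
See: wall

Do: maze.sense[dir→south]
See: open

Do: stack.push[x→south]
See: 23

Do: maze.move[dir→south]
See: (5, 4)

Do: maze.sense[dir→east]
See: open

Do: stack.push[x→east]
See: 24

Do: maze.move[dir→east]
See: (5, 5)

Do: maze.sense[dir→south]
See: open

Do: stack.push[x→south]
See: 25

Do: maze.move[dir→south]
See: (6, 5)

Do: maze.sense[dir→west]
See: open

Do: stack.push[x→west]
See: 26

Do: maze.move[dir→west]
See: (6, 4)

Do: maze.sense[dir→west]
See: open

Do: stack.push[x→west]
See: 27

Do: maze.move[dir→west]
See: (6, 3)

Do: maze.sense[dir→north]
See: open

Do: stack.push[x→north]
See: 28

Do: maze.move[dir→north]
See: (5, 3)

Do: maze.sense[dir→west]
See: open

Do: stack.push[x→west]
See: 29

Do: maze.move[dir→west]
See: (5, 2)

Do: maze.sense[dir→west]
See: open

Do: stack.push[x→west]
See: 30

Do: maze.move[dir→west]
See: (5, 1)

Do: maze.sense[dir→west]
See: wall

Do: maze.sense[dir→south]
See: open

Do: stack.push[x→south]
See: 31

Do: maze.move[dir→south]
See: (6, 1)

Do: maze.sense[dir→east]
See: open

Do: stack.push[x→east]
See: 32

Do: maze.move[dir→east]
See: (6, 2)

Do: maze.sense[dir→south]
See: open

Do: stack.push[x→south]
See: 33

Do: maze.move[dir→south]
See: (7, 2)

Do: maze.sense[dir→east]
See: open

Do: stack.push[x→east]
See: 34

Do: maze.move[dir→east]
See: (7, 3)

Do: maze.sense[dir→east]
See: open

Do: stack.push[x→east]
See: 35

Do: maze.move[dir→east]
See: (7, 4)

Do: maze.sense[dir→east]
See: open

Do: stack.push[x→east]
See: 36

Do: maze.move[dir→east]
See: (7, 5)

Do: maze.sense[dir→south]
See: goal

Do: maze.move[dir→south]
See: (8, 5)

Answer: (8, 5)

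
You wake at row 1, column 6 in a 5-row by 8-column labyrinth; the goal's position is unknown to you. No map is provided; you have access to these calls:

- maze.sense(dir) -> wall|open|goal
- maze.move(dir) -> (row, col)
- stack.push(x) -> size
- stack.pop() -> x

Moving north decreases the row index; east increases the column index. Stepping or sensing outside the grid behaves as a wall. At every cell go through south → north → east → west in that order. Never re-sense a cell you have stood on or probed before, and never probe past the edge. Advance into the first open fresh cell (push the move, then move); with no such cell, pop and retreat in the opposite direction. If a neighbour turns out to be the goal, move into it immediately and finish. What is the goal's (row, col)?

→ maze.sense(dir='south')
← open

→ stack.push(x='south')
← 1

→ maze.move(dir='south')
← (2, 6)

→ maze.sense(dir='south')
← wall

→ maze.sense(dir='east')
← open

→ stack.push(x='east')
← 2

→ maze.move(dir='east')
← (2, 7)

→ maze.sense(dir='south')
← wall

→ maze.sense(dir='north')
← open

→ stack.push(x='north')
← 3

→ maze.move(dir='north')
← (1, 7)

→ maze.sense(dir='north')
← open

→ stack.push(x='north')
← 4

→ maze.move(dir='north')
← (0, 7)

→ maze.sense(dir='west')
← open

→ stack.push(x='west')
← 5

→ maze.move(dir='west')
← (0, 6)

→ maze.sense(dir='west')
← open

→ stack.push(x='west')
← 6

→ maze.move(dir='west')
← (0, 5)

→ maze.sense(dir='south')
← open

→ stack.push(x='south')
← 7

→ maze.move(dir='south')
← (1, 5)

→ maze.sense(dir='south')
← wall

→ maze.sense(dir='west')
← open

→ stack.push(x='west')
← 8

→ maze.move(dir='west')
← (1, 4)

→ maze.sense(dir='south')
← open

→ stack.push(x='south')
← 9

→ maze.move(dir='south')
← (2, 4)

→ maze.sense(dir='south')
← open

→ stack.push(x='south')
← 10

→ maze.move(dir='south')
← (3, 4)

→ maze.sense(dir='south')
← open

→ stack.push(x='south')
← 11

→ maze.move(dir='south')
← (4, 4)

→ maze.sense(dir='east')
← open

→ stack.push(x='east')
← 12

→ maze.move(dir='east')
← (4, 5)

→ maze.sense(dir='north')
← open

→ stack.push(x='north')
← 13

→ maze.move(dir='north')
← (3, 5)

→ stack.pop()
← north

→ maze.move(dir='south')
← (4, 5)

→ maze.sense(dir='east')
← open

→ stack.push(x='east')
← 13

→ maze.move(dir='east')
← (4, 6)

→ maze.sense(dir='east')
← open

→ stack.push(x='east')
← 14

→ maze.move(dir='east')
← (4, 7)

→ stack.pop()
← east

→ maze.move(dir='west')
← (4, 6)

→ stack.pop()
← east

→ maze.move(dir='west')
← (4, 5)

→ stack.pop()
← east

→ maze.move(dir='west')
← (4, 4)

→ maze.sense(dir='west')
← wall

→ stack.pop()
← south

→ maze.move(dir='north')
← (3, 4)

→ maze.sense(dir='west')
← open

→ stack.push(x='west')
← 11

→ maze.move(dir='west')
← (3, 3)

→ maze.sense(dir='north')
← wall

→ maze.sense(dir='west')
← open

→ stack.push(x='west')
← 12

→ maze.move(dir='west')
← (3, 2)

→ maze.sense(dir='south')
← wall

→ maze.sense(dir='north')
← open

→ stack.push(x='north')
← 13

→ maze.move(dir='north')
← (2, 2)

→ maze.sense(dir='north')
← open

→ stack.push(x='north')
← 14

→ maze.move(dir='north')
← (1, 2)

→ maze.sense(dir='north')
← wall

→ maze.sense(dir='east')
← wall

→ maze.sense(dir='west')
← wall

→ stack.pop()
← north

→ maze.move(dir='south')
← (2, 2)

→ maze.sense(dir='west')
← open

→ stack.push(x='west')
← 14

→ maze.move(dir='west')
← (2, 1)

→ maze.sense(dir='south')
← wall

→ maze.sense(dir='west')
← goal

→ maze.move(dir='west')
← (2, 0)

Answer: (2, 0)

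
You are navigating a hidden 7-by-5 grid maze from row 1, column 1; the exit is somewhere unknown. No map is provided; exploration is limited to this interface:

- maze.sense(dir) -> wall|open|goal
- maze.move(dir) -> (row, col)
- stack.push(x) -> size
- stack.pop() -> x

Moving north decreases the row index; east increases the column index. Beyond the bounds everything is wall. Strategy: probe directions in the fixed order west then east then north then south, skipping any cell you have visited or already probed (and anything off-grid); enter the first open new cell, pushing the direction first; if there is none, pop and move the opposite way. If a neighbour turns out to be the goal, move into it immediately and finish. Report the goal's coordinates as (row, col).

$ sense dir=west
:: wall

$ sense dir=east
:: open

$ push x=east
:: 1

$ move dir=east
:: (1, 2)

$ sense dir=east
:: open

$ push x=east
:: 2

$ move dir=east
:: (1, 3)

$ sense dir=east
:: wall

$ sense dir=north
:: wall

$ sense dir=south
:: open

$ push x=south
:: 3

$ move dir=south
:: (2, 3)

$ sense dir=west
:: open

$ push x=west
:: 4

$ move dir=west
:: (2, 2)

$ sense dir=west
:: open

$ push x=west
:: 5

$ move dir=west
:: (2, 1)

$ sense dir=west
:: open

$ push x=west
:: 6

$ move dir=west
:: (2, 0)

$ sense dir=south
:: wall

$ pop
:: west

$ move dir=east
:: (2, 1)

$ sense dir=south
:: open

$ push x=south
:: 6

$ move dir=south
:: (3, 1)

$ sense dir=east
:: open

$ push x=east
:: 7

$ move dir=east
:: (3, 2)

$ sense dir=east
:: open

$ push x=east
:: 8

$ move dir=east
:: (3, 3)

$ sense dir=east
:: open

$ push x=east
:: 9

$ move dir=east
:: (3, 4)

$ sense dir=north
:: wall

$ sense dir=south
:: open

$ push x=south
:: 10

$ move dir=south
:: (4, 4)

$ sense dir=west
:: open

$ push x=west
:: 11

$ move dir=west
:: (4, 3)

$ sense dir=west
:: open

$ push x=west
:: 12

$ move dir=west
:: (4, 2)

$ sense dir=west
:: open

$ push x=west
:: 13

$ move dir=west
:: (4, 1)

$ sense dir=west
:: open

$ push x=west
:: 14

$ move dir=west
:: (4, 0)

$ sense dir=south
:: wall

$ pop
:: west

$ move dir=east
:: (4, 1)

$ sense dir=south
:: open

$ push x=south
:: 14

$ move dir=south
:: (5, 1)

$ sense dir=east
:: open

$ push x=east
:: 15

$ move dir=east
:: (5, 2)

$ sense dir=east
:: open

$ push x=east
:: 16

$ move dir=east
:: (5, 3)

$ sense dir=east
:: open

$ push x=east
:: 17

$ move dir=east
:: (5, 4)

$ sense dir=south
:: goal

$ move dir=south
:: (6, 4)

Answer: (6, 4)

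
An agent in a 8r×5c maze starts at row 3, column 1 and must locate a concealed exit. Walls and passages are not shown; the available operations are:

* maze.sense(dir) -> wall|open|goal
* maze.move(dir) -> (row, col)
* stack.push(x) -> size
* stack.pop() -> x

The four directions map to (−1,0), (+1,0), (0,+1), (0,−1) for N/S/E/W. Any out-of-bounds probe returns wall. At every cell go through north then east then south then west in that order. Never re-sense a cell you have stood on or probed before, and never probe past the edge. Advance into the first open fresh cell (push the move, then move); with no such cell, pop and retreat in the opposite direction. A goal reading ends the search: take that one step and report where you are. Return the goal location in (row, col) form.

! 1. maze.sense(north) => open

! 2. stack.push(north) => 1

! 3. maze.move(north) => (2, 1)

! 4. maze.sense(north) => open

! 5. stack.push(north) => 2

! 6. maze.move(north) => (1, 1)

! 7. maze.sense(north) => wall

! 8. maze.sense(east) => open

! 9. stack.push(east) => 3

! 10. maze.move(east) => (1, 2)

! 11. maze.sense(north) => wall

! 12. maze.sense(east) => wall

! 13. maze.sense(south) => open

! 14. stack.push(south) => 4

! 15. maze.move(south) => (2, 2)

! 16. maze.sense(east) => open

! 17. stack.push(east) => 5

! 18. maze.move(east) => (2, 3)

! 19. maze.sense(east) => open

! 20. stack.push(east) => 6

! 21. maze.move(east) => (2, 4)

! 22. maze.sense(north) => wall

! 23. maze.sense(south) => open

! 24. stack.push(south) => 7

! 25. maze.move(south) => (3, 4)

! 26. maze.sense(south) => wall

! 27. maze.sense(west) => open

! 28. stack.push(west) => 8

! 29. maze.move(west) => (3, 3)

! 30. maze.sense(south) => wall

! 31. maze.sense(west) => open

! 32. stack.push(west) => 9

! 33. maze.move(west) => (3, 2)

! 34. maze.sense(south) => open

! 35. stack.push(south) => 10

! 36. maze.move(south) => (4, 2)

! 37. maze.sense(south) => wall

! 38. maze.sense(west) => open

! 39. stack.push(west) => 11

! 40. maze.move(west) => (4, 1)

! 41. maze.sense(south) => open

! 42. stack.push(south) => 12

! 43. maze.move(south) => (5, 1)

! 44. maze.sense(south) => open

! 45. stack.push(south) => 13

! 46. maze.move(south) => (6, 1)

! 47. maze.sense(east) => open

! 48. stack.push(east) => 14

! 49. maze.move(east) => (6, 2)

! 50. maze.sense(east) => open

! 51. stack.push(east) => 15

! 52. maze.move(east) => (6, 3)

! 53. maze.sense(north) => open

! 54. stack.push(north) => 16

! 55. maze.move(north) => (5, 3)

! 56. maze.sense(east) => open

! 57. stack.push(east) => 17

! 58. maze.move(east) => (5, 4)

! 59. maze.sense(south) => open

! 60. stack.push(south) => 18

! 61. maze.move(south) => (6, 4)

! 62. maze.sense(south) => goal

! 63. maze.move(south) => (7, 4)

Answer: (7, 4)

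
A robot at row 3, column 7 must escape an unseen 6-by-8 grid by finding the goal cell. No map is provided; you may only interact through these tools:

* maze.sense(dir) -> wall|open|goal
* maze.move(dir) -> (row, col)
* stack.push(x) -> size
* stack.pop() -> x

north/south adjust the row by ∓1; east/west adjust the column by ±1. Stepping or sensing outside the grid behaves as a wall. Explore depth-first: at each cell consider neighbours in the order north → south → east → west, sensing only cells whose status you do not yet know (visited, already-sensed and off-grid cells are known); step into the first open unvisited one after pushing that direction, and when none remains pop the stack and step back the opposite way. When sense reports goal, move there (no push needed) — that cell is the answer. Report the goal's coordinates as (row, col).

Action: maze.sense[dir=north]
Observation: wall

Action: maze.sense[dir=south]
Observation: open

Action: stack.push[x=south]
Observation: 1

Action: maze.move[dir=south]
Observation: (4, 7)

Action: maze.sense[dir=south]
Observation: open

Action: stack.push[x=south]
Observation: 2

Action: maze.move[dir=south]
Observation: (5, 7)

Action: maze.sense[dir=west]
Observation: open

Action: stack.push[x=west]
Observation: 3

Action: maze.move[dir=west]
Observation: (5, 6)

Action: maze.sense[dir=north]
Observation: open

Action: stack.push[x=north]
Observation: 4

Action: maze.move[dir=north]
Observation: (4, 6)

Action: maze.sense[dir=north]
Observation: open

Action: stack.push[x=north]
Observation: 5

Action: maze.move[dir=north]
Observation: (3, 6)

Action: maze.sense[dir=north]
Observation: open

Action: stack.push[x=north]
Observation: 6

Action: maze.move[dir=north]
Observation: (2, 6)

Action: maze.sense[dir=north]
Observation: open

Action: stack.push[x=north]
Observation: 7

Action: maze.move[dir=north]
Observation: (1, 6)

Action: maze.sense[dir=north]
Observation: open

Action: stack.push[x=north]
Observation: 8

Action: maze.move[dir=north]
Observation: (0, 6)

Action: maze.sense[dir=east]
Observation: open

Action: stack.push[x=east]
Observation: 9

Action: maze.move[dir=east]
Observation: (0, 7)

Action: maze.sense[dir=south]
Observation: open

Action: stack.push[x=south]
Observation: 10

Action: maze.move[dir=south]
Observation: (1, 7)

Action: stack.pop[]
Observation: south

Action: maze.move[dir=north]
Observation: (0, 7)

Action: stack.pop[]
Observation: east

Action: maze.move[dir=west]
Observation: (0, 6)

Action: maze.sense[dir=west]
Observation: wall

Action: stack.pop[]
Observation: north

Action: maze.move[dir=south]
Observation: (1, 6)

Action: maze.sense[dir=west]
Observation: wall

Action: stack.pop[]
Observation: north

Action: maze.move[dir=south]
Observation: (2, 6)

Action: maze.sense[dir=west]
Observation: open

Action: stack.push[x=west]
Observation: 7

Action: maze.move[dir=west]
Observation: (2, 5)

Action: maze.sense[dir=south]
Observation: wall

Action: maze.sense[dir=west]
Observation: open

Action: stack.push[x=west]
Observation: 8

Action: maze.move[dir=west]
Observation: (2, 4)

Action: maze.sense[dir=north]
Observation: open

Action: stack.push[x=north]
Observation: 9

Action: maze.move[dir=north]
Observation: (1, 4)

Action: maze.sense[dir=north]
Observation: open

Action: stack.push[x=north]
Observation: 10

Action: maze.move[dir=north]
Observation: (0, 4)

Action: maze.sense[dir=west]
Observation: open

Action: stack.push[x=west]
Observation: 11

Action: maze.move[dir=west]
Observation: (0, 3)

Action: maze.sense[dir=south]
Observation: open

Action: stack.push[x=south]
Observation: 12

Action: maze.move[dir=south]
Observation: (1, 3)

Action: maze.sense[dir=south]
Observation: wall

Action: maze.sense[dir=west]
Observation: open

Action: stack.push[x=west]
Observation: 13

Action: maze.move[dir=west]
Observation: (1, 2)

Action: maze.sense[dir=north]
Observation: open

Action: stack.push[x=north]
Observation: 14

Action: maze.move[dir=north]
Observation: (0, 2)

Action: maze.sense[dir=west]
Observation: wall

Action: stack.pop[]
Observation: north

Action: maze.move[dir=south]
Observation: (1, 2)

Action: maze.sense[dir=south]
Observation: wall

Action: maze.sense[dir=west]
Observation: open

Action: stack.push[x=west]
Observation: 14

Action: maze.move[dir=west]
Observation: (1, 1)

Action: maze.sense[dir=south]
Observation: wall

Action: maze.sense[dir=west]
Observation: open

Action: stack.push[x=west]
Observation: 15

Action: maze.move[dir=west]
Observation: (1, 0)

Action: maze.sense[dir=north]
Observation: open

Action: stack.push[x=north]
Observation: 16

Action: maze.move[dir=north]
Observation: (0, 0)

Action: stack.pop[]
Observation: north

Action: maze.move[dir=south]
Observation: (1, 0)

Action: maze.sense[dir=south]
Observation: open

Action: stack.push[x=south]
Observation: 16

Action: maze.move[dir=south]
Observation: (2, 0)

Action: maze.sense[dir=south]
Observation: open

Action: stack.push[x=south]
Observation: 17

Action: maze.move[dir=south]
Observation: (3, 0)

Action: maze.sense[dir=south]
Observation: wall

Action: maze.sense[dir=east]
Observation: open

Action: stack.push[x=east]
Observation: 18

Action: maze.move[dir=east]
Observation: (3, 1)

Action: maze.sense[dir=south]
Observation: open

Action: stack.push[x=south]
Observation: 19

Action: maze.move[dir=south]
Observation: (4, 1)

Action: maze.sense[dir=south]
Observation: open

Action: stack.push[x=south]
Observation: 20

Action: maze.move[dir=south]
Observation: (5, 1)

Action: maze.sense[dir=east]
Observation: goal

Action: maze.move[dir=east]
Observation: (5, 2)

Answer: (5, 2)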